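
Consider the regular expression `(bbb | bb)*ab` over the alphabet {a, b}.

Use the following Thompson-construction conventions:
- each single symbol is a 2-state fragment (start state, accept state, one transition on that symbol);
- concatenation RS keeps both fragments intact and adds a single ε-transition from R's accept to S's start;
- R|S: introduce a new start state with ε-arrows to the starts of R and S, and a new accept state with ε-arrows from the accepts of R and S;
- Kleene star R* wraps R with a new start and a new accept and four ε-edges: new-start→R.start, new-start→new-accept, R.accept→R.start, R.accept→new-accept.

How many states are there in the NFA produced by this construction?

By structural recursion:
Each of the 7 symbol leaves contributes a 2-state fragment.
  bbb : 6 states
  bb : 4 states
  bbb | bb : 12 states
  (bbb | bb)* : 14 states
  (bbb | bb)*ab : 18 states

18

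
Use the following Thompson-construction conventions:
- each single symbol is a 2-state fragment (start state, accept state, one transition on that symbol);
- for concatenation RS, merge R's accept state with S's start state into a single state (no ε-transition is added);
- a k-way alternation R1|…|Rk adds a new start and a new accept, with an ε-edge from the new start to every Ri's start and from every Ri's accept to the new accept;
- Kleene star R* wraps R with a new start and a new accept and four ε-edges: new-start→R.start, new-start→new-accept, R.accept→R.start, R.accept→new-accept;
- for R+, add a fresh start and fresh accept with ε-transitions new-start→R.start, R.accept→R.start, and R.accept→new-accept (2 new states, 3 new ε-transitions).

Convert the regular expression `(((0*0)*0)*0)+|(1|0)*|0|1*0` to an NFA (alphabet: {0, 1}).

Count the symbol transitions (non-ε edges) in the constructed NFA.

9

Building bottom-up:
Each of the 9 symbol leaves contributes exactly 1 symbol transition.
  0* : 1 symbol transition
  0*0 : 2 symbol transitions
  (0*0)* : 2 symbol transitions
  (0*0)*0 : 3 symbol transitions
  ((0*0)*0)* : 3 symbol transitions
  ((0*0)*0)*0 : 4 symbol transitions
  (((0*0)*0)*0)+ : 4 symbol transitions
  1|0 : 2 symbol transitions
  (1|0)* : 2 symbol transitions
  1* : 1 symbol transition
  1*0 : 2 symbol transitions
  (((0*0)*0)*0)+|(1|0)*|0|1*0 : 9 symbol transitions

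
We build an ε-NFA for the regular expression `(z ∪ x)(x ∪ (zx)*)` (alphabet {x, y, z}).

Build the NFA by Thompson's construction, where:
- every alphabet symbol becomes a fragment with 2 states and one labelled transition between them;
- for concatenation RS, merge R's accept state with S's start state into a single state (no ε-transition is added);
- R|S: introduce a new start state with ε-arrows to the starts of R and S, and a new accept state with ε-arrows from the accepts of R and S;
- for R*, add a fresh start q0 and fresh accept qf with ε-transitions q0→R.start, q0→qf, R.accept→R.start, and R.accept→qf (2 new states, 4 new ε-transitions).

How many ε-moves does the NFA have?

Recursing over subexpressions:
Each of the 5 symbol leaves contributes 0 ε-transitions.
  z ∪ x → 4 ε-transitions
  zx → 0 ε-transitions
  (zx)* → 4 ε-transitions
  x ∪ (zx)* → 8 ε-transitions
  (z ∪ x)(x ∪ (zx)*) → 12 ε-transitions

12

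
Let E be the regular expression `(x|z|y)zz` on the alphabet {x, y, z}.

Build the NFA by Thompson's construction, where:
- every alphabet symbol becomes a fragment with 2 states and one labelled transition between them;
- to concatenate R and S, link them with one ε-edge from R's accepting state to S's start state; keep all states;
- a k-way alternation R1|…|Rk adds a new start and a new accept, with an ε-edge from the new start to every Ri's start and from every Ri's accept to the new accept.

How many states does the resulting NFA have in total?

12

Per subexpression:
Each of the 5 symbol leaves contributes a 2-state fragment.
  x|z|y — 8 states
  (x|z|y)zz — 12 states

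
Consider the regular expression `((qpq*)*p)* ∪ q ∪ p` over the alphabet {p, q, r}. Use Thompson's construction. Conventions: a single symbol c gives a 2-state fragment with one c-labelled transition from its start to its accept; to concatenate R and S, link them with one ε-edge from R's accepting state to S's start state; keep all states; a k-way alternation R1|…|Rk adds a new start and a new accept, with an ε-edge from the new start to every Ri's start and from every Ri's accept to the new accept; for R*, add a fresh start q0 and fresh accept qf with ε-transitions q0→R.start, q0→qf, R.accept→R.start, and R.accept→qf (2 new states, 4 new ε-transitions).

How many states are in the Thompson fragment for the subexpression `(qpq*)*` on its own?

Fragment for `(qpq*)*`:
Each of the 3 symbol leaves contributes a 2-state fragment.
  q* = 4 states
  qpq* = 8 states
  (qpq*)* = 10 states

10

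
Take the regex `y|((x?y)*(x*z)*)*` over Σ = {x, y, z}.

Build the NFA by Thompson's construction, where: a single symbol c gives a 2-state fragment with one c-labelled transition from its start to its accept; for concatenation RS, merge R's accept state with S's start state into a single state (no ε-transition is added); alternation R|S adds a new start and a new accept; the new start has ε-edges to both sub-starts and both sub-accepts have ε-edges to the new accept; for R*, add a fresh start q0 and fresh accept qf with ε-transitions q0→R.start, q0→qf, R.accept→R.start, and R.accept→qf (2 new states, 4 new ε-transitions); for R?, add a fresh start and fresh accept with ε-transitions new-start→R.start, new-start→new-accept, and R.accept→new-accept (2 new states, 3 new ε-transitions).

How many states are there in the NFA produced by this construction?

Recursing over subexpressions:
Each of the 5 symbol leaves contributes a 2-state fragment.
  x? = 4 states
  x?y = 5 states
  (x?y)* = 7 states
  x* = 4 states
  x*z = 5 states
  (x*z)* = 7 states
  (x?y)*(x*z)* = 13 states
  ((x?y)*(x*z)*)* = 15 states
  y|((x?y)*(x*z)*)* = 19 states

19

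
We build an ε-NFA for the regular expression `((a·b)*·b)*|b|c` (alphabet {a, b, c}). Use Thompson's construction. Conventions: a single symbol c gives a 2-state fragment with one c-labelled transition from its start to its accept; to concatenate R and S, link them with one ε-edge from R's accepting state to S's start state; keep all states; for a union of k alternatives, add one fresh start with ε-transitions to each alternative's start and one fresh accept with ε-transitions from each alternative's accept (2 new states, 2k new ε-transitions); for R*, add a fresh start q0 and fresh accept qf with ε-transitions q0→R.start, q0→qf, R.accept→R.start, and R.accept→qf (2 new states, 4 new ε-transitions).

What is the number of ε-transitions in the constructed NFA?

16

By structural recursion:
Each of the 5 symbol leaves contributes 0 ε-transitions.
  a·b — 1 ε-transition
  (a·b)* — 5 ε-transitions
  (a·b)*·b — 6 ε-transitions
  ((a·b)*·b)* — 10 ε-transitions
  ((a·b)*·b)*|b|c — 16 ε-transitions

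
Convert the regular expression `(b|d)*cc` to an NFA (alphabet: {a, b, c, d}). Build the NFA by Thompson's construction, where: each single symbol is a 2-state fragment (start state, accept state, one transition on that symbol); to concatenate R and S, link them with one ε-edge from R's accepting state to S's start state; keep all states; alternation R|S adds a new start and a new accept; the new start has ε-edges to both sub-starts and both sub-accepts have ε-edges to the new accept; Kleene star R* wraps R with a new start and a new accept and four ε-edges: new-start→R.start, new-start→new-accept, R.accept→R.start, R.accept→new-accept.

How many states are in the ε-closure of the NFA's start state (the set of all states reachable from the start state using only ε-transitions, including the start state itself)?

6

Compute the ε-closure size of each fragment's start state recursively; a symbol fragment's start has no outgoing ε-edge, so its closure is just itself (size 1).
  b|d → |ε-closure| = 1 + 1 + 1 = 3 (the new accept is not ε-reachable since no branch accepts ε)
  (b|d)* → |ε-closure| = 1 (new start) + 3 (body) + 1 (new accept) = 5
  (b|d)*cc → |ε-closure| = 5 + 1 = 6 (closure spills across the concat boundary because the left factor accepts ε)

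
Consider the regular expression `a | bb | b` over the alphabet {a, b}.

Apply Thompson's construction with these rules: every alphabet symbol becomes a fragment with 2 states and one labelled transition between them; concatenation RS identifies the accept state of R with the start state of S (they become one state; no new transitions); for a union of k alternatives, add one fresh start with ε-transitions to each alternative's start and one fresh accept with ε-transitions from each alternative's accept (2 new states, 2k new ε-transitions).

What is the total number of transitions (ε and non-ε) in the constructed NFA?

10

Bottom-up over the parse tree:
Each of the 4 symbol leaves contributes 1 transition (1 symbol, 0 ε).
  bb — 2 transitions (2 symbol, 0 ε)
  a | bb | b — 10 transitions (4 symbol, 6 ε)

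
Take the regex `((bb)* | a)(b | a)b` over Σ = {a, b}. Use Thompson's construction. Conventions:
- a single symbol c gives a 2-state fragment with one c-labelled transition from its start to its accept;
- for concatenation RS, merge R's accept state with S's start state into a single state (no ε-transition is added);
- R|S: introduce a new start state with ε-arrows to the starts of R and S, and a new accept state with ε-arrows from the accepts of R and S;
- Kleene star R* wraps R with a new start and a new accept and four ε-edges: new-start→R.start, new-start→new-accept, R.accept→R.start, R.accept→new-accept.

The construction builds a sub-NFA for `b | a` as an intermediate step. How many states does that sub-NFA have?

Fragment for `b | a`:
Each of the 2 symbol leaves contributes a 2-state fragment.
  b | a — 6 states

6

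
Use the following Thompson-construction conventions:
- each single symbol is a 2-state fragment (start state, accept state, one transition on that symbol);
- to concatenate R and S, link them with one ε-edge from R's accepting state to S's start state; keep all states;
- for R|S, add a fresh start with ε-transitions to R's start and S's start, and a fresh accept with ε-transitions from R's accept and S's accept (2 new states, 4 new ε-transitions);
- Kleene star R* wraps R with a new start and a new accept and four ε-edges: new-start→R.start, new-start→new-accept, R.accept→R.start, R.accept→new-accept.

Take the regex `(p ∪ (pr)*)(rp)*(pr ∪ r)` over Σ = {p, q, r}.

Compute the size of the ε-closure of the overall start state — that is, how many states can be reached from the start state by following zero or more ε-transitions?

Work bottom-up. For each fragment F, track |ε-closure(F.start)| and whether F's accept lies in that closure (i.e. whether F accepts ε). A single-symbol fragment has closure size 1 and does not accept ε.
  pr : same as the first factor's closure: C = 1
  (pr)* : the star's fresh start ε-reaches both the body's start and the fresh accept: C = 2 + 1 = 3
  p ∪ (pr)* : new start ε-reaches every alternative's start; at least one alternative accepts ε, so the union's new accept is reached too: C = 1 + 1 + 3 + 1 = 6
  rp : C equals the left operand's closure size = 1 (its accept is not ε-reachable, so the closure stops there)
  (rp)* : new start has ε-edges to the inner start and to the new accept, so C = 2 + 1 = 3
  pr : C equals the left operand's closure size = 1 (its accept is not ε-reachable, so the closure stops there)
  pr ∪ r : new start ε-reaches every alternative's start; none of them accept ε, so the new accept is not reached: C = 1 + 1 + 1 = 3
  (p ∪ (pr)*)(rp)*(pr ∪ r) : C = 6 + 3 + 3 = 12 (closure spills across the concat boundary because the left factor accepts ε)

12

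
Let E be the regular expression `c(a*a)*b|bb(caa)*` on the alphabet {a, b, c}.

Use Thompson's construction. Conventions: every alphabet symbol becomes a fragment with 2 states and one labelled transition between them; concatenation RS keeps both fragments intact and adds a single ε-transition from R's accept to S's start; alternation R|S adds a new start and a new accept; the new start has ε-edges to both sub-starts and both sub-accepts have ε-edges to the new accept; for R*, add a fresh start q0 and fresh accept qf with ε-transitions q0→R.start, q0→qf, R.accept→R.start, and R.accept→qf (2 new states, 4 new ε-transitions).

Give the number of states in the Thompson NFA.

26

Bottom-up over the parse tree:
Each of the 9 symbol leaves contributes a 2-state fragment.
  a* → 4 states
  a*a → 6 states
  (a*a)* → 8 states
  c(a*a)*b → 12 states
  caa → 6 states
  (caa)* → 8 states
  bb(caa)* → 12 states
  c(a*a)*b|bb(caa)* → 26 states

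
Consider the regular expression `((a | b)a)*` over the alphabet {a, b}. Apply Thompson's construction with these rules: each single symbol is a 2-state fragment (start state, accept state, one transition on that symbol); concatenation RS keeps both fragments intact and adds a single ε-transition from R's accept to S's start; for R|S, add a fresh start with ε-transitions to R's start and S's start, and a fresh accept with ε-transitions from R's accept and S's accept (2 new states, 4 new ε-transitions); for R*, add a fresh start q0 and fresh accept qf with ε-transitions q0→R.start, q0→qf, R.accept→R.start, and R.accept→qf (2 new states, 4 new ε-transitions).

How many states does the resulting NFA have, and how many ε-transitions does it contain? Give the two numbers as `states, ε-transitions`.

10, 9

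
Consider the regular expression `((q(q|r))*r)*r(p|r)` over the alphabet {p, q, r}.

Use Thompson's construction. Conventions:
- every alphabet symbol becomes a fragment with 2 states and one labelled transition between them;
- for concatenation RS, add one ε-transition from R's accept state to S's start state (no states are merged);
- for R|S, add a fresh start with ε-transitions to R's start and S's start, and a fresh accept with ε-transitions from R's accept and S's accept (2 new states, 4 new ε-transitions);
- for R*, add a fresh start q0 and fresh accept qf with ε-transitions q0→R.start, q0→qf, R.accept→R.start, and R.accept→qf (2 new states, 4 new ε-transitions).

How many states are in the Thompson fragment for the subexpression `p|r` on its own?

6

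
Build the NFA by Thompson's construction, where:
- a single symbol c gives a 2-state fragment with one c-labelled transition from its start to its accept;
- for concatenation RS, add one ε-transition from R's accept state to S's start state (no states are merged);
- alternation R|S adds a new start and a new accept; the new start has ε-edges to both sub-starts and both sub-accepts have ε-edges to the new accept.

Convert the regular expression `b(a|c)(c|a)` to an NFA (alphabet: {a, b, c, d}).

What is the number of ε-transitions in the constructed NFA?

10

Per subexpression:
Each of the 5 symbol leaves contributes 0 ε-transitions.
  a|c : 4 ε-transitions
  c|a : 4 ε-transitions
  b(a|c)(c|a) : 10 ε-transitions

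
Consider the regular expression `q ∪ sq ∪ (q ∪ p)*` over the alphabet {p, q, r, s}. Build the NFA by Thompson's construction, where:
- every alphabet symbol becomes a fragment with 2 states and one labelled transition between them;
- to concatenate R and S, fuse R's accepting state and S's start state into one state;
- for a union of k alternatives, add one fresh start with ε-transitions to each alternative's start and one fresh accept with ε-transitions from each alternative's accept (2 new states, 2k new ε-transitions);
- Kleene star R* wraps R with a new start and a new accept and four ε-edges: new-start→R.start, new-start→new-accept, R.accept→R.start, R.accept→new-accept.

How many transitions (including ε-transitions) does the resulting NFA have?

By structural recursion:
Each of the 5 symbol leaves contributes 1 transition (1 symbol, 0 ε).
  sq → 2 transitions (2 symbol, 0 ε)
  q ∪ p → 6 transitions (2 symbol, 4 ε)
  (q ∪ p)* → 10 transitions (2 symbol, 8 ε)
  q ∪ sq ∪ (q ∪ p)* → 19 transitions (5 symbol, 14 ε)

19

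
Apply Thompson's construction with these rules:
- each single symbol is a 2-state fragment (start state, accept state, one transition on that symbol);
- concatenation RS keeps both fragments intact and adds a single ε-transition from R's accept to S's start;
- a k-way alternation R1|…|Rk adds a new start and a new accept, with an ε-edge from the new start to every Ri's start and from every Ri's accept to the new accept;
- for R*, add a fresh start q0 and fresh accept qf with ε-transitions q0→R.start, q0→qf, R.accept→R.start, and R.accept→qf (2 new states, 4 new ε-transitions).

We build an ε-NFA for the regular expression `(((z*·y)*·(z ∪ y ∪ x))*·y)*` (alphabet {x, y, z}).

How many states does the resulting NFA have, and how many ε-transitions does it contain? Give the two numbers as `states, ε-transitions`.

22, 25

Bottom-up over the parse tree:
Each of the 6 symbol leaves contributes 2 states and 0 ε-transitions.
  z* → 4 states, 4 ε-transitions
  z*·y → 6 states, 5 ε-transitions
  (z*·y)* → 8 states, 9 ε-transitions
  z ∪ y ∪ x → 8 states, 6 ε-transitions
  (z*·y)*·(z ∪ y ∪ x) → 16 states, 16 ε-transitions
  ((z*·y)*·(z ∪ y ∪ x))* → 18 states, 20 ε-transitions
  ((z*·y)*·(z ∪ y ∪ x))*·y → 20 states, 21 ε-transitions
  (((z*·y)*·(z ∪ y ∪ x))*·y)* → 22 states, 25 ε-transitions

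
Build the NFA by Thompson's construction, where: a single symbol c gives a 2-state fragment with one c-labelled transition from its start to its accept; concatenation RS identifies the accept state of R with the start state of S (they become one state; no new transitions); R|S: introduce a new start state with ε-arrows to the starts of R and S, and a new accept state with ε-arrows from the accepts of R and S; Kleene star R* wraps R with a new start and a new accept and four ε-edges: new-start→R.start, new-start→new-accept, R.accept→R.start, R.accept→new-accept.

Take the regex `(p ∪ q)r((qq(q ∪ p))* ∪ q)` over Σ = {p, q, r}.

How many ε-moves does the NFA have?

Recursing over subexpressions:
Each of the 8 symbol leaves contributes 0 ε-transitions.
  p ∪ q = 4 ε-transitions
  q ∪ p = 4 ε-transitions
  qq(q ∪ p) = 4 ε-transitions
  (qq(q ∪ p))* = 8 ε-transitions
  (qq(q ∪ p))* ∪ q = 12 ε-transitions
  (p ∪ q)r((qq(q ∪ p))* ∪ q) = 16 ε-transitions

16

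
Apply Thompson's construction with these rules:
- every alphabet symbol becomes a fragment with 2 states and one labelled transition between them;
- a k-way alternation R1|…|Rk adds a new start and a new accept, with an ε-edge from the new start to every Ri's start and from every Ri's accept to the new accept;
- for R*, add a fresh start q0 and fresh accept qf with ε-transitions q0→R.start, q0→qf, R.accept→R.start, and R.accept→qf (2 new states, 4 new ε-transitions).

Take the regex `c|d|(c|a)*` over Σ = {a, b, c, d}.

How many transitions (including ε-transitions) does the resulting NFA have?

Recursing over subexpressions:
Each of the 4 symbol leaves contributes 1 transition (1 symbol, 0 ε).
  c|a : 6 transitions (2 symbol, 4 ε)
  (c|a)* : 10 transitions (2 symbol, 8 ε)
  c|d|(c|a)* : 18 transitions (4 symbol, 14 ε)

18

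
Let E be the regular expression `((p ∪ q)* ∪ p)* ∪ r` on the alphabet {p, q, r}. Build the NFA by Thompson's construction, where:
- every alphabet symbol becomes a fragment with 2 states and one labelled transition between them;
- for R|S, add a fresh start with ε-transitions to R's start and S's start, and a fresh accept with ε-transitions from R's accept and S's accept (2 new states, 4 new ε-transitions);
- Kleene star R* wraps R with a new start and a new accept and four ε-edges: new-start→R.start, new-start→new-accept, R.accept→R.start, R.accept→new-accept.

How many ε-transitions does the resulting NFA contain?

By structural recursion:
Each of the 4 symbol leaves contributes 0 ε-transitions.
  p ∪ q → 4 ε-transitions
  (p ∪ q)* → 8 ε-transitions
  (p ∪ q)* ∪ p → 12 ε-transitions
  ((p ∪ q)* ∪ p)* → 16 ε-transitions
  ((p ∪ q)* ∪ p)* ∪ r → 20 ε-transitions

20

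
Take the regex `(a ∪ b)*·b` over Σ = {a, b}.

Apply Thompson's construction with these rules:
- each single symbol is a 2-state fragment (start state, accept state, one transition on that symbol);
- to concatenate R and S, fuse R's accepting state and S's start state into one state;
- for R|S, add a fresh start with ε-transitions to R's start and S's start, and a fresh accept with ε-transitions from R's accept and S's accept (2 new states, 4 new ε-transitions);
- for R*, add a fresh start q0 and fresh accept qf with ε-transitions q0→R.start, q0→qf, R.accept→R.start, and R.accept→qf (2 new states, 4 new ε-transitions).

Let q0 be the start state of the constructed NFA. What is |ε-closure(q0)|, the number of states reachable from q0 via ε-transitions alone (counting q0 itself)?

5

Compute the ε-closure size of each fragment's start state recursively; a symbol fragment's start has no outgoing ε-edge, so its closure is just itself (size 1).
  a ∪ b : new start ε-reaches every alternative's start; none of them accept ε, so the new accept is not reached: |closure| = 1 + 1 + 1 = 3
  (a ∪ b)* : the star's fresh start ε-reaches both the body's start and the fresh accept: |closure| = 2 + 3 = 5
  (a ∪ b)*·b : |closure| = 5 + (1−1) = 5 (closure spills across the concat boundary because the left factor accepts ε)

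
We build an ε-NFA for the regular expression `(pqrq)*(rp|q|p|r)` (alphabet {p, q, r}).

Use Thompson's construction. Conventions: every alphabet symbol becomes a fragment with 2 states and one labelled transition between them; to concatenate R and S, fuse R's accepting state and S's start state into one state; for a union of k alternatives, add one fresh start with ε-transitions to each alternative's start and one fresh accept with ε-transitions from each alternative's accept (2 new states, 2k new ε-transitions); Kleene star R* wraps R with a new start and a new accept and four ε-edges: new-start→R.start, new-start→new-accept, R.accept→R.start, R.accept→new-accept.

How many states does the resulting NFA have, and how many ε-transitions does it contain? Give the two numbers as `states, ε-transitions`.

17, 12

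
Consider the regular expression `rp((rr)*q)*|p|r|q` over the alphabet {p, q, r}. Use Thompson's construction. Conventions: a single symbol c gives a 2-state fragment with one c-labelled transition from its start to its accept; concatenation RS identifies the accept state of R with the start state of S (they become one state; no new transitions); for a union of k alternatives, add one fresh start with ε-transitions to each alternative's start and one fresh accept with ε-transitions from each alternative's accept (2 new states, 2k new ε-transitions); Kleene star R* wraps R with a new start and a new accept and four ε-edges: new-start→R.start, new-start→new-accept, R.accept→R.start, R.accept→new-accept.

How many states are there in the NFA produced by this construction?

Recursing over subexpressions:
Each of the 8 symbol leaves contributes a 2-state fragment.
  rr — 3 states
  (rr)* — 5 states
  (rr)*q — 6 states
  ((rr)*q)* — 8 states
  rp((rr)*q)* — 10 states
  rp((rr)*q)*|p|r|q — 18 states

18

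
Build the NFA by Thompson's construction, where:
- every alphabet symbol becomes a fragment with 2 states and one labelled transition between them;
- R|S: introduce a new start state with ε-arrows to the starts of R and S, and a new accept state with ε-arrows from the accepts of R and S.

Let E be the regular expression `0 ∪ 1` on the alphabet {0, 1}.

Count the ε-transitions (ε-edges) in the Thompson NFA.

4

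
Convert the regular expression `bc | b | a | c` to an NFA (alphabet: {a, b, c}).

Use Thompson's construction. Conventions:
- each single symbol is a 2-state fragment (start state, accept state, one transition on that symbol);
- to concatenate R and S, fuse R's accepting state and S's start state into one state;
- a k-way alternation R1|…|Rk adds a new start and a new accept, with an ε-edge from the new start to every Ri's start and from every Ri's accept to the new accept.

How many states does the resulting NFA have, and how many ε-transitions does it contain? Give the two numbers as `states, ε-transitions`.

11, 8

By structural recursion:
Each of the 5 symbol leaves contributes 2 states and 0 ε-transitions.
  bc → 3 states, 0 ε-transitions
  bc | b | a | c → 11 states, 8 ε-transitions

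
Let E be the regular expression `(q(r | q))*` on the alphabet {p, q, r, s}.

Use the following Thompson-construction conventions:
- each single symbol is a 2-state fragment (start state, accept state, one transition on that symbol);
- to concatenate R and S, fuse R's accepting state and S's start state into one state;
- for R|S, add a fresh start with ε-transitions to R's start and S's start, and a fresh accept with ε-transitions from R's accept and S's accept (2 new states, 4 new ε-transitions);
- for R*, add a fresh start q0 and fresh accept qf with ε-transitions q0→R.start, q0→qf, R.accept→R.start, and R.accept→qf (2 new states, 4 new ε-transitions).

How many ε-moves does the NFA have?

8

Recursing over subexpressions:
Each of the 3 symbol leaves contributes 0 ε-transitions.
  r | q = 4 ε-transitions
  q(r | q) = 4 ε-transitions
  (q(r | q))* = 8 ε-transitions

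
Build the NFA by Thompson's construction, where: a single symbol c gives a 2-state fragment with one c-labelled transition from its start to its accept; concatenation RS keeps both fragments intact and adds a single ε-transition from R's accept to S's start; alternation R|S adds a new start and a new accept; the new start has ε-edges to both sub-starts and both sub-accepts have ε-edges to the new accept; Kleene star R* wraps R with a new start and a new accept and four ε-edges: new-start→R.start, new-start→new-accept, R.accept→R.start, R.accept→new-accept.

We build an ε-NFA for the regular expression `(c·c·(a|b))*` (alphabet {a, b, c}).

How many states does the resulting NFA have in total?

12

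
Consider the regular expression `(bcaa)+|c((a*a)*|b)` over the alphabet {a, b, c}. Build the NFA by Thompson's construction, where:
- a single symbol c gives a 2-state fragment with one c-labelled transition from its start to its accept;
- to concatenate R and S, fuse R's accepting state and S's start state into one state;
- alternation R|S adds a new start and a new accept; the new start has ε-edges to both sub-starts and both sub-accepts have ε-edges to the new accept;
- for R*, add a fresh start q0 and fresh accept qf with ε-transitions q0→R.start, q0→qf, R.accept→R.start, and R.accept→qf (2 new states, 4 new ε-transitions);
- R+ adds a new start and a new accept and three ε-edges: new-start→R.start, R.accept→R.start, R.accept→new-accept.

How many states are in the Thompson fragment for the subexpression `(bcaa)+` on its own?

Fragment for `(bcaa)+`:
Each of the 4 symbol leaves contributes a 2-state fragment.
  bcaa = 5 states
  (bcaa)+ = 7 states

7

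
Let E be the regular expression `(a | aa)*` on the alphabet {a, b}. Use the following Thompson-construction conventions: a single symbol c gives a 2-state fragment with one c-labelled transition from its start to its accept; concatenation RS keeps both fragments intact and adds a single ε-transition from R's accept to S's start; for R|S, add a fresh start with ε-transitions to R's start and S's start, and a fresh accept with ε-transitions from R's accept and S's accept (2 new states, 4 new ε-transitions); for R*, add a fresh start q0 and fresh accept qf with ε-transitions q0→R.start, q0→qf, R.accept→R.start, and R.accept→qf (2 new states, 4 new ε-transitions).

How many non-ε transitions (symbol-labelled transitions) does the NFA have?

Recursing over subexpressions:
Each of the 3 symbol leaves contributes exactly 1 symbol transition.
  aa → 2 symbol transitions
  a | aa → 3 symbol transitions
  (a | aa)* → 3 symbol transitions

3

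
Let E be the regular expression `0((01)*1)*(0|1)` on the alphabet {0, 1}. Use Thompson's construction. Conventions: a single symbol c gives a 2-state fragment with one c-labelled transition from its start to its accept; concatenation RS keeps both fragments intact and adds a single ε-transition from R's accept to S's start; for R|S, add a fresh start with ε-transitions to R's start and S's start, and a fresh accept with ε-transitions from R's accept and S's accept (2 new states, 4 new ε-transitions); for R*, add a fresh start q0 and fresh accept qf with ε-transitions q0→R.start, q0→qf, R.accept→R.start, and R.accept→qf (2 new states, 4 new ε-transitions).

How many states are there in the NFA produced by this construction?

18

By structural recursion:
Each of the 6 symbol leaves contributes a 2-state fragment.
  01 = 4 states
  (01)* = 6 states
  (01)*1 = 8 states
  ((01)*1)* = 10 states
  0|1 = 6 states
  0((01)*1)*(0|1) = 18 states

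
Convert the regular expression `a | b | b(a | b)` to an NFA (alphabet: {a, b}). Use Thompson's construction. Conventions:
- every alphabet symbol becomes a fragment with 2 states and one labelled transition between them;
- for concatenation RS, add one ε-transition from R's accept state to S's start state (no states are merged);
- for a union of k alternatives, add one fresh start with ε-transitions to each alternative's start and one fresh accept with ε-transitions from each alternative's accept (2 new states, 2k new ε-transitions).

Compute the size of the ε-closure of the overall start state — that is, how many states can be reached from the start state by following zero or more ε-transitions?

4

Work bottom-up. For each fragment F, track |ε-closure(F.start)| and whether F's accept lies in that closure (i.e. whether F accepts ε). A single-symbol fragment has closure size 1 and does not accept ε.
  a | b → new start ε-reaches every alternative's start; none of them accept ε, so the new accept is not reached: |ε-closure| = 1 + 1 + 1 = 3
  b(a | b) → same as the first factor's closure: |ε-closure| = 1
  a | b | b(a | b) → new start ε-reaches every alternative's start; none of them accept ε, so the new accept is not reached: |ε-closure| = 1 + 1 + 1 + 1 = 4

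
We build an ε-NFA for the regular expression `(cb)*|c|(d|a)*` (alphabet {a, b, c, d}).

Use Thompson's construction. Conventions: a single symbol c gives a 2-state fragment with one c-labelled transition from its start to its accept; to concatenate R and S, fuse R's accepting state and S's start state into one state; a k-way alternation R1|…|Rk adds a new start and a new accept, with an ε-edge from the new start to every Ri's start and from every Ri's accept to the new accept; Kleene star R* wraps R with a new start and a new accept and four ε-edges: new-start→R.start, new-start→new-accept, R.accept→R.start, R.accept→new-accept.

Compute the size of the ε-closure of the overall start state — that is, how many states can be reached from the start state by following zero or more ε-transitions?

11

Compute the ε-closure size of each fragment's start state recursively; a symbol fragment's start has no outgoing ε-edge, so its closure is just itself (size 1).
  cb → |closure| equals the left operand's closure size = 1 (its accept is not ε-reachable, so the closure stops there)
  (cb)* → the star's fresh start ε-reaches both the body's start and the fresh accept: |closure| = 2 + 1 = 3
  d|a → |closure| = 1 + 1 + 1 = 3 (the new accept is not ε-reachable since no branch accepts ε)
  (d|a)* → |closure| = 1 (new start) + 3 (body) + 1 (new accept) = 5
  (cb)*|c|(d|a)* → |closure| = 1 (new start) + (3 + 1 + 5) + 1 (new accept, since some branch ε-reaches its own accept) = 11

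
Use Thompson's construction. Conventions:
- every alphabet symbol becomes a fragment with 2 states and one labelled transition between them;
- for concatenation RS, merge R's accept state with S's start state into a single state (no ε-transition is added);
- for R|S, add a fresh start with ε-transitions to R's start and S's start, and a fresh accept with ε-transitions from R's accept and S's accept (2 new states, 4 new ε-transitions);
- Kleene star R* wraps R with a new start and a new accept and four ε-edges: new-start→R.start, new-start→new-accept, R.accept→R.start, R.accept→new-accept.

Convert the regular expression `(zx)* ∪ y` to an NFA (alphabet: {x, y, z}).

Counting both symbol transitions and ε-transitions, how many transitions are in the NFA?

11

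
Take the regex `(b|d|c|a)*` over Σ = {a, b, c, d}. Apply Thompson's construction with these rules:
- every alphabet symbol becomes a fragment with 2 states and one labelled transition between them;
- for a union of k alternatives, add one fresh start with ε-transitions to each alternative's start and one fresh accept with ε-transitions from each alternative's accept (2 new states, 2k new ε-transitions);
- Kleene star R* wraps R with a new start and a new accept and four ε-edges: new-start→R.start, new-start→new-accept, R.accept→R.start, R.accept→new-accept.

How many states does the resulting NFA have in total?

Per subexpression:
Each of the 4 symbol leaves contributes a 2-state fragment.
  b|d|c|a — 10 states
  (b|d|c|a)* — 12 states

12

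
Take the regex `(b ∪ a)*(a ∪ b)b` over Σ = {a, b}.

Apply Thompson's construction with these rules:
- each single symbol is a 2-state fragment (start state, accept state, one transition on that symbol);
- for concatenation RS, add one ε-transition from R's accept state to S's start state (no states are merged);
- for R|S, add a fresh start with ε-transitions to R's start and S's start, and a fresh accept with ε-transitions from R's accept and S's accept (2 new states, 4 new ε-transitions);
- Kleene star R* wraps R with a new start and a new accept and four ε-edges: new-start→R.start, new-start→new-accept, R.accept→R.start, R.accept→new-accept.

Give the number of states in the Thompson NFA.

16

By structural recursion:
Each of the 5 symbol leaves contributes a 2-state fragment.
  b ∪ a = 6 states
  (b ∪ a)* = 8 states
  a ∪ b = 6 states
  (b ∪ a)*(a ∪ b)b = 16 states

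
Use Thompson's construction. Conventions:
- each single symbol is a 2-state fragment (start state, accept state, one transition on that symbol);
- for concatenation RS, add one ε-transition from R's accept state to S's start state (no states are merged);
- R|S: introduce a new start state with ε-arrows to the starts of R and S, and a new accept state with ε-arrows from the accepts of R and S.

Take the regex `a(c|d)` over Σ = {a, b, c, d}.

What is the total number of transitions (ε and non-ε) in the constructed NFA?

8

Per subexpression:
Each of the 3 symbol leaves contributes 1 transition (1 symbol, 0 ε).
  c|d — 6 transitions (2 symbol, 4 ε)
  a(c|d) — 8 transitions (3 symbol, 5 ε)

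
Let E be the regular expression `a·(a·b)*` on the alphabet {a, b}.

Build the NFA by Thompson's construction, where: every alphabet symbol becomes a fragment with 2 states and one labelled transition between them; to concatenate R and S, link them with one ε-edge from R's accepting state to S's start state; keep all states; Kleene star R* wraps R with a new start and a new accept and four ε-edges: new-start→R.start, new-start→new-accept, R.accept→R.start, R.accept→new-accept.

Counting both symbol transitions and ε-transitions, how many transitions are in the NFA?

9

Bottom-up over the parse tree:
Each of the 3 symbol leaves contributes 1 transition (1 symbol, 0 ε).
  a·b = 3 transitions (2 symbol, 1 ε)
  (a·b)* = 7 transitions (2 symbol, 5 ε)
  a·(a·b)* = 9 transitions (3 symbol, 6 ε)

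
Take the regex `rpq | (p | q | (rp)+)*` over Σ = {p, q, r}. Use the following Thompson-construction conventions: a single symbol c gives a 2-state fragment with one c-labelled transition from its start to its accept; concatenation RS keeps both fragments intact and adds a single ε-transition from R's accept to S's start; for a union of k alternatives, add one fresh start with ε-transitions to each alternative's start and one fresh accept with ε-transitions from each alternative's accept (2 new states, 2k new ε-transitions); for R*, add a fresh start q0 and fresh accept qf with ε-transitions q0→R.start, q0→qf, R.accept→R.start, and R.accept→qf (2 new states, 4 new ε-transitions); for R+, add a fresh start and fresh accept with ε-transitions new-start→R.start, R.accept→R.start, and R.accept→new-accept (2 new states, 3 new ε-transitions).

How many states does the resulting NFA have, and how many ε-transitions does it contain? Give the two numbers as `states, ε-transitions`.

Recursing over subexpressions:
Each of the 7 symbol leaves contributes 2 states and 0 ε-transitions.
  rpq = 6 states, 2 ε-transitions
  rp = 4 states, 1 ε-transition
  (rp)+ = 6 states, 4 ε-transitions
  p | q | (rp)+ = 12 states, 10 ε-transitions
  (p | q | (rp)+)* = 14 states, 14 ε-transitions
  rpq | (p | q | (rp)+)* = 22 states, 20 ε-transitions

22, 20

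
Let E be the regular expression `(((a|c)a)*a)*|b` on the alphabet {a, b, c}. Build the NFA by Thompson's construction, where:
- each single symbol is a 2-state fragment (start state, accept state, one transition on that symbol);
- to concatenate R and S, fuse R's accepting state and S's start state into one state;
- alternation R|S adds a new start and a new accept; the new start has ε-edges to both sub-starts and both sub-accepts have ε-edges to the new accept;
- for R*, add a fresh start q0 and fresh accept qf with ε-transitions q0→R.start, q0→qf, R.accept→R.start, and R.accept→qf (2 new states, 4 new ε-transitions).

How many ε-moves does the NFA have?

By structural recursion:
Each of the 5 symbol leaves contributes 0 ε-transitions.
  a|c — 4 ε-transitions
  (a|c)a — 4 ε-transitions
  ((a|c)a)* — 8 ε-transitions
  ((a|c)a)*a — 8 ε-transitions
  (((a|c)a)*a)* — 12 ε-transitions
  (((a|c)a)*a)*|b — 16 ε-transitions

16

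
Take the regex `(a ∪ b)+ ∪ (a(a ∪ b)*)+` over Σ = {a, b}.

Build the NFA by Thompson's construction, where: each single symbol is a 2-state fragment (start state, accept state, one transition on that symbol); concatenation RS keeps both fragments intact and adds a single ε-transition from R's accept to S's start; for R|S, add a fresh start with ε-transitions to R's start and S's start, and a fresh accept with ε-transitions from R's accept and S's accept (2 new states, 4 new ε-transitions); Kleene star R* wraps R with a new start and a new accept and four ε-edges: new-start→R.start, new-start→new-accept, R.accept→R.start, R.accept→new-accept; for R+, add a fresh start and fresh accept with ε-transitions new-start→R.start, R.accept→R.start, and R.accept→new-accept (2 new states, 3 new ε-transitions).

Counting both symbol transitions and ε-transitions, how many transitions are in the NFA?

28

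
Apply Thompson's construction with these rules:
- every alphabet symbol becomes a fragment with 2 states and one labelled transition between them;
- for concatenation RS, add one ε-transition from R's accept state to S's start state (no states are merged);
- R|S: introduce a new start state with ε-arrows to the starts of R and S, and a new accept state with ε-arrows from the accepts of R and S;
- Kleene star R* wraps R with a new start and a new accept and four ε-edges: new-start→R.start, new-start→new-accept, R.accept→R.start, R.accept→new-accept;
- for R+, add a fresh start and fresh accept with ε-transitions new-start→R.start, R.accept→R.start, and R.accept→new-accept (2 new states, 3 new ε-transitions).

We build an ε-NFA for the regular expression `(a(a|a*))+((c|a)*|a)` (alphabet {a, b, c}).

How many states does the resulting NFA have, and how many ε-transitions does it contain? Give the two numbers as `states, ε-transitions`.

24, 25

Bottom-up over the parse tree:
Each of the 6 symbol leaves contributes 2 states and 0 ε-transitions.
  a* → 4 states, 4 ε-transitions
  a|a* → 8 states, 8 ε-transitions
  a(a|a*) → 10 states, 9 ε-transitions
  (a(a|a*))+ → 12 states, 12 ε-transitions
  c|a → 6 states, 4 ε-transitions
  (c|a)* → 8 states, 8 ε-transitions
  (c|a)*|a → 12 states, 12 ε-transitions
  (a(a|a*))+((c|a)*|a) → 24 states, 25 ε-transitions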